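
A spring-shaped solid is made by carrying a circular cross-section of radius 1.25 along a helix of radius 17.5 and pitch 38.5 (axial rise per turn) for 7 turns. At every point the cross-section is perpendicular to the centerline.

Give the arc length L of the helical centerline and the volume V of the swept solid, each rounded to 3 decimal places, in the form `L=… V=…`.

L=815.508 V=4003.115

2πR = 2π·17.5 = 109.955743
per-turn = √(109.955743² + 38.5²) = √(12090.2654 + 1482.25) = √13572.5154 = 116.501139
L = 7 × 116.501139 = 815.507973
V = π·1.25² × L = 4.908739 × 815.507973 = 4003.115402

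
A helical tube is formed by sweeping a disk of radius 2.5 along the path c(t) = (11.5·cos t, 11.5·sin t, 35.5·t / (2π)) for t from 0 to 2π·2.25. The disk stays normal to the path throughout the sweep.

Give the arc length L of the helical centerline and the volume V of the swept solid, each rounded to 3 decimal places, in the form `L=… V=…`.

2πR = 2π·11.5 = 72.256631
per-turn = √(72.256631² + 35.5²) = √(5221.0207 + 1260.25) = √6481.2707 = 80.506340
L = 2.25 × 80.506340 = 181.139264
V = π·2.5² × L = 19.634954 × 181.139264 = 3556.661137

L=181.139 V=3556.661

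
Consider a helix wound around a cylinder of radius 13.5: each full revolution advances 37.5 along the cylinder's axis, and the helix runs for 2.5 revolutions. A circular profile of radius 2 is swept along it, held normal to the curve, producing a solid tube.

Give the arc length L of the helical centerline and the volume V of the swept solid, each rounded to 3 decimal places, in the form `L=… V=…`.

L=231.857 V=2913.595

2πR = 2π·13.5 = 84.823002
per-turn = √(84.823002² + 37.5²) = √(7194.9416 + 1406.25) = √8601.1916 = 92.742609
L = 2.5 × 92.742609 = 231.856524
V = π·2² × L = 12.566371 × 231.856524 = 2913.595005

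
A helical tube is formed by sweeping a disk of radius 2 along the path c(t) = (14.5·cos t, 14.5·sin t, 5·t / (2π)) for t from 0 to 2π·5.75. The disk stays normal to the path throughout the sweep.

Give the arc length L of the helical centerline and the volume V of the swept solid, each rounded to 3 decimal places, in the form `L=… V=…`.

2πR = 2π·14.5 = 91.106187
per-turn = √(91.106187² + 5²) = √(8300.3373 + 25) = √8325.3373 = 91.243286
L = 5.75 × 91.243286 = 524.648896
V = π·2² × L = 12.566371 × 524.648896 = 6592.932475

L=524.649 V=6592.932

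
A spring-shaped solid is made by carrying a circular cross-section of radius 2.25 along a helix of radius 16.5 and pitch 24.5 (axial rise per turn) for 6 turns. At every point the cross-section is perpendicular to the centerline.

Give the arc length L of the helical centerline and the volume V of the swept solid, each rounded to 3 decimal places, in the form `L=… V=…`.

L=639.169 V=10165.543

2πR = 2π·16.5 = 103.672558
per-turn = √(103.672558² + 24.5²) = √(10747.9992 + 600.25) = √11348.2492 = 106.528162
L = 6 × 106.528162 = 639.168969
V = π·2.25² × L = 15.904313 × 639.168969 = 10165.543221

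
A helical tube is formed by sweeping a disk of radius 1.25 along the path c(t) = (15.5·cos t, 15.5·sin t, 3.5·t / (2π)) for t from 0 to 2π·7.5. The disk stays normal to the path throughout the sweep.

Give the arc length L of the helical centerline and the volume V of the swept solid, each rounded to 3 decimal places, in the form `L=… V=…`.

2πR = 2π·15.5 = 97.389372
per-turn = √(97.389372² + 3.5²) = √(9484.6898 + 12.25) = √9496.9398 = 97.452244
L = 7.5 × 97.452244 = 730.891829
V = π·1.25² × L = 4.908739 × 730.891829 = 3587.756875

L=730.892 V=3587.757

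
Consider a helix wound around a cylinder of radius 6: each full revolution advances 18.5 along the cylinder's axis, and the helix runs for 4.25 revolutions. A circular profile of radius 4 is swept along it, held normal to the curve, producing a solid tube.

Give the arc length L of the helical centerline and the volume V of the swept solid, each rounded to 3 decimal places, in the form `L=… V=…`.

L=178.473 V=8971.048

2πR = 2π·6 = 37.699112
per-turn = √(37.699112² + 18.5²) = √(1421.2230 + 342.25) = √1763.4730 = 41.993726
L = 4.25 × 41.993726 = 178.473336
V = π·4² × L = 50.265482 × 178.473336 = 8971.048341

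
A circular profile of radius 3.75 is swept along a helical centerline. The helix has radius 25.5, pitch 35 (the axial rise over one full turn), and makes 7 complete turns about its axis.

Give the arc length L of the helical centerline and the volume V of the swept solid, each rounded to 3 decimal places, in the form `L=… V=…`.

L=1147.997 V=50716.937

2πR = 2π·25.5 = 160.221225
per-turn = √(160.221225² + 35²) = √(25670.8410 + 1225) = √26895.8410 = 163.999515
L = 7 × 163.999515 = 1147.996608
V = π·3.75² × L = 44.178647 × 1147.996608 = 50716.936535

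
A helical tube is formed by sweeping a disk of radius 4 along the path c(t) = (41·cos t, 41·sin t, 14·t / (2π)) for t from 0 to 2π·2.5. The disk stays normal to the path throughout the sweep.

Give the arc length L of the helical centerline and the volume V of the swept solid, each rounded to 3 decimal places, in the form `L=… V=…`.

2πR = 2π·41 = 257.610598
per-turn = √(257.610598² + 14²) = √(66363.2200 + 196) = √66559.2200 = 257.990736
L = 2.5 × 257.990736 = 644.976841
V = π·4² × L = 50.265482 × 644.976841 = 32420.072068

L=644.977 V=32420.072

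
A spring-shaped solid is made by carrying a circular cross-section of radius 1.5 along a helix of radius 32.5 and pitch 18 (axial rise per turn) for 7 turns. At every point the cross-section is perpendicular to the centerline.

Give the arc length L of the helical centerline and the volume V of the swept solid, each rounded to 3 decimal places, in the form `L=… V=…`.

L=1434.967 V=10143.185

2πR = 2π·32.5 = 204.203522
per-turn = √(204.203522² + 18²) = √(41699.0786 + 324) = √42023.0786 = 204.995314
L = 7 × 204.995314 = 1434.967195
V = π·1.5² × L = 7.068583 × 1434.967195 = 10143.185396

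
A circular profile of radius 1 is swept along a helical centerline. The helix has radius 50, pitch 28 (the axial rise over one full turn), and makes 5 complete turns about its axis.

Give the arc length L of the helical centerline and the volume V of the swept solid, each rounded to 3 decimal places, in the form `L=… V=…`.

L=1577.023 V=4954.363

2πR = 2π·50 = 314.159265
per-turn = √(314.159265² + 28²) = √(98696.0440 + 784) = √99480.0440 = 315.404572
L = 5 × 315.404572 = 1577.022860
V = π·1² × L = 3.141593 × 1577.022860 = 4954.363431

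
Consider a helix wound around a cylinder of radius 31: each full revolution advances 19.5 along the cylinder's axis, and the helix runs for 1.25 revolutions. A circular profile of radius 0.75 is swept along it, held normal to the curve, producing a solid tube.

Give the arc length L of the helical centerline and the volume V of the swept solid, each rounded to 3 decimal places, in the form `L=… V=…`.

2πR = 2π·31 = 194.778745
per-turn = √(194.778745² + 19.5²) = √(37938.7593 + 380.25) = √38319.0093 = 195.752418
L = 1.25 × 195.752418 = 244.690523
V = π·0.75² × L = 1.767146 × 244.690523 = 432.403847

L=244.691 V=432.404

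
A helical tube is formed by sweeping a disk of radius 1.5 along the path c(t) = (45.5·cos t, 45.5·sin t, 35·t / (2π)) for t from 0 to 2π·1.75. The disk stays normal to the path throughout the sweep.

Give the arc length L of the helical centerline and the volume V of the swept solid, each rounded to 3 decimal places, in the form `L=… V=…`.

L=504.034 V=3562.806

2πR = 2π·45.5 = 285.884931
per-turn = √(285.884931² + 35²) = √(81730.1940 + 1225) = √82955.1940 = 288.019433
L = 1.75 × 288.019433 = 504.034009
V = π·1.5² × L = 7.068583 × 504.034009 = 3562.806461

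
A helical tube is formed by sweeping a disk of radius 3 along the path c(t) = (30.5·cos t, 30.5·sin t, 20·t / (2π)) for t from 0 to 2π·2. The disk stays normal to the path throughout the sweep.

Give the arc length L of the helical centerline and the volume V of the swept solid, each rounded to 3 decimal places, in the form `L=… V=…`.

L=385.356 V=10895.682

2πR = 2π·30.5 = 191.637152
per-turn = √(191.637152² + 20²) = √(36724.7980 + 400) = √37124.7980 = 192.677964
L = 2 × 192.677964 = 385.355929
V = π·3² × L = 28.274334 × 385.355929 = 10895.682196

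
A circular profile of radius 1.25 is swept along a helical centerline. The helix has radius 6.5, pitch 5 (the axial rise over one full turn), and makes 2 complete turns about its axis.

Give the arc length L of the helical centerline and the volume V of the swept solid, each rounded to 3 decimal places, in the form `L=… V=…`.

2πR = 2π·6.5 = 40.840704
per-turn = √(40.840704² + 5²) = √(1667.9631 + 25) = √1692.9631 = 41.145633
L = 2 × 41.145633 = 82.291267
V = π·1.25² × L = 4.908739 × 82.291267 = 403.946311

L=82.291 V=403.946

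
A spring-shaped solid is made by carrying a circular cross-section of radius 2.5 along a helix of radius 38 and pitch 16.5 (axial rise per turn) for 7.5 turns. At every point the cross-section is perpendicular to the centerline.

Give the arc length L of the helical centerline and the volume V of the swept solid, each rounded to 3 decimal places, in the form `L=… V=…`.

L=1794.979 V=35244.324

2πR = 2π·38 = 238.761042
per-turn = √(238.761042² + 16.5²) = √(57006.8350 + 272.25) = √57279.0850 = 239.330493
L = 7.5 × 239.330493 = 1794.978700
V = π·2.5² × L = 19.634954 × 1794.978700 = 35244.324352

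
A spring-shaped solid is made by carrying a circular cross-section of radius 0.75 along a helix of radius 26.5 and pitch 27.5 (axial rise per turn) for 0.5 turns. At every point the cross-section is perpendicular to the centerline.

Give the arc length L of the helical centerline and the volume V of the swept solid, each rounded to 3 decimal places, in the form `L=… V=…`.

2πR = 2π·26.5 = 166.504411
per-turn = √(166.504411² + 27.5²) = √(27723.7188 + 756.25) = √28479.9688 = 168.760092
L = 0.5 × 168.760092 = 84.380046
V = π·0.75² × L = 1.767146 × 84.380046 = 149.111850

L=84.380 V=149.112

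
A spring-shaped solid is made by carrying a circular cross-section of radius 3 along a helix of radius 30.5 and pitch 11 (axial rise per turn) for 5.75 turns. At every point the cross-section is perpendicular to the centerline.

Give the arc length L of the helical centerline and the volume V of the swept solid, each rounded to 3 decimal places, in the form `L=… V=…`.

L=1103.727 V=31207.157

2πR = 2π·30.5 = 191.637152
per-turn = √(191.637152² + 11²) = √(36724.7980 + 121) = √36845.7980 = 191.952593
L = 5.75 × 191.952593 = 1103.727410
V = π·3² × L = 28.274334 × 1103.727410 = 31207.157306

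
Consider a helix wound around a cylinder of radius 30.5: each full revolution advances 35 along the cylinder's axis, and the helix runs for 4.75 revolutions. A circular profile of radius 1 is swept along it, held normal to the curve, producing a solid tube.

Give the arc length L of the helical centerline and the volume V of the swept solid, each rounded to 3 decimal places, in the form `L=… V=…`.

2πR = 2π·30.5 = 191.637152
per-turn = √(191.637152² + 35²) = √(36724.7980 + 1225) = √37949.7980 = 194.807079
L = 4.75 × 194.807079 = 925.333625
V = π·1² × L = 3.141593 × 925.333625 = 2907.021317

L=925.334 V=2907.021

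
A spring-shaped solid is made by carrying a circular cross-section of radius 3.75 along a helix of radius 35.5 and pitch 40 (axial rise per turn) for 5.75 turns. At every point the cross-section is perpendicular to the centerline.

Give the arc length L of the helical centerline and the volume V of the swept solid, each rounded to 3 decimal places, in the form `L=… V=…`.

2πR = 2π·35.5 = 223.053078
per-turn = √(223.053078² + 40²) = √(49752.6758 + 1600) = √51352.6758 = 226.611288
L = 5.75 × 226.611288 = 1303.014905
V = π·3.75² × L = 44.178647 × 1303.014905 = 57565.435130

L=1303.015 V=57565.435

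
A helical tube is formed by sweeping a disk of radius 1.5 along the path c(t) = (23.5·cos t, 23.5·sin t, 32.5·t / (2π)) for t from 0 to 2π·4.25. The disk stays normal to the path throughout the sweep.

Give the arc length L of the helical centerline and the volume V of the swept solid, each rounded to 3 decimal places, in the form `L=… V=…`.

L=642.555 V=4541.950

2πR = 2π·23.5 = 147.654855
per-turn = √(147.654855² + 32.5²) = √(21801.9561 + 1056.25) = √22858.2061 = 151.189306
L = 4.25 × 151.189306 = 642.554549
V = π·1.5² × L = 7.068583 × 642.554549 = 4541.950462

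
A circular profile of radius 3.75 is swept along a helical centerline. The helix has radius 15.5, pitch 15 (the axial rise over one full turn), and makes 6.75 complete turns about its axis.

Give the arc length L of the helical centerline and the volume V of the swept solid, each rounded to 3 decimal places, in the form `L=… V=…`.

2πR = 2π·15.5 = 97.389372
per-turn = √(97.389372² + 15²) = √(9484.6898 + 225) = √9709.6898 = 98.537758
L = 6.75 × 98.537758 = 665.129869
V = π·3.75² × L = 44.178647 × 665.129869 = 29384.537493

L=665.130 V=29384.537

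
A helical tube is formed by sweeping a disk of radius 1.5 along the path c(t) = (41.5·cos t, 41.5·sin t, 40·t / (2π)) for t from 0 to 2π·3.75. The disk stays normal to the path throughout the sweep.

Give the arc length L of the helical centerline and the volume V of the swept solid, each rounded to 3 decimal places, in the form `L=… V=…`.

2πR = 2π·41.5 = 260.752190
per-turn = √(260.752190² + 40²) = √(67991.7047 + 1600) = √69591.7047 = 263.802397
L = 3.75 × 263.802397 = 989.258989
V = π·1.5² × L = 7.068583 × 989.258989 = 6992.659739

L=989.259 V=6992.660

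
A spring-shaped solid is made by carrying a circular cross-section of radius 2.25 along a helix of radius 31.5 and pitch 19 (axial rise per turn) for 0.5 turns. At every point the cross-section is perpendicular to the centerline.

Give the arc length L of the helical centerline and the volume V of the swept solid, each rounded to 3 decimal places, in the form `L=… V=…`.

2πR = 2π·31.5 = 197.920337
per-turn = √(197.920337² + 19²) = √(39172.4599 + 361) = √39533.4599 = 198.830229
L = 0.5 × 198.830229 = 99.415114
V = π·2.25² × L = 15.904313 × 99.415114 = 1581.129077

L=99.415 V=1581.129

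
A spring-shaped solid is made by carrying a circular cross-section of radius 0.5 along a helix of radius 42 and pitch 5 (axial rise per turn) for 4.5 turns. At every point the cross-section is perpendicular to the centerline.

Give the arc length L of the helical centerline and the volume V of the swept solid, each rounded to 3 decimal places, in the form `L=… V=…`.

L=1187.735 V=932.845

2πR = 2π·42 = 263.893783
per-turn = √(263.893783² + 5²) = √(69639.9287 + 25) = √69664.9287 = 263.941146
L = 4.5 × 263.941146 = 1187.735158
V = π·0.5² × L = 0.785398 × 1187.735158 = 932.845012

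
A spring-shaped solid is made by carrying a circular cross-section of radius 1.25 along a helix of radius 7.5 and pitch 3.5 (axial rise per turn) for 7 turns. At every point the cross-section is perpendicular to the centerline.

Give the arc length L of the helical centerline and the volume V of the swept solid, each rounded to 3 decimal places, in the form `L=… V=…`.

L=330.776 V=1623.692

2πR = 2π·7.5 = 47.123890
per-turn = √(47.123890² + 3.5²) = √(2220.6610 + 12.25) = √2232.9110 = 47.253688
L = 7 × 47.253688 = 330.775813
V = π·1.25² × L = 4.908739 × 330.775813 = 1623.691976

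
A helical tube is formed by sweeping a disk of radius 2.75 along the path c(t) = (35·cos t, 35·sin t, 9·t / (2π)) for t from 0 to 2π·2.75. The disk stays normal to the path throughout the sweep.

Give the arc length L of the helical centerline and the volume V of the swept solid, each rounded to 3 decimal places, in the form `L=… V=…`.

L=605.263 V=14380.012

2πR = 2π·35 = 219.911486
per-turn = √(219.911486² + 9²) = √(48361.0616 + 81) = √48442.0616 = 220.095574
L = 2.75 × 220.095574 = 605.262828
V = π·2.75² × L = 23.758294 × 605.262828 = 14380.012476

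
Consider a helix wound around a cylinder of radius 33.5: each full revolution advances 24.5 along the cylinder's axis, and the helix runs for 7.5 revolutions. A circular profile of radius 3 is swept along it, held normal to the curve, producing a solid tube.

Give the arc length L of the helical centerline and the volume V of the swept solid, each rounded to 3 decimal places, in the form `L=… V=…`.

L=1589.308 V=44936.633

2πR = 2π·33.5 = 210.486708
per-turn = √(210.486708² + 24.5²) = √(44304.6542 + 600.25) = √44904.9042 = 211.907773
L = 7.5 × 211.907773 = 1589.308296
V = π·3² × L = 28.274334 × 1589.308296 = 44936.633395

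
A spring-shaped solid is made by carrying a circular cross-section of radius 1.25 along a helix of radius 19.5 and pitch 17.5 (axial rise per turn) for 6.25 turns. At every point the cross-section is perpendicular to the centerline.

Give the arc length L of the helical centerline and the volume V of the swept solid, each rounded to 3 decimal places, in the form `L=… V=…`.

2πR = 2π·19.5 = 122.522113
per-turn = √(122.522113² + 17.5²) = √(15011.6683 + 306.25) = √15317.9183 = 123.765578
L = 6.25 × 123.765578 = 773.534862
V = π·1.25² × L = 4.908739 × 773.534862 = 3797.080377

L=773.535 V=3797.080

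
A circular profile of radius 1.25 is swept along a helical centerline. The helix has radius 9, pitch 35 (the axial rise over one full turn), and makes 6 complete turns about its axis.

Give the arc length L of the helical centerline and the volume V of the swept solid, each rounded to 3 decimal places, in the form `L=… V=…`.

2πR = 2π·9 = 56.548668
per-turn = √(56.548668² + 35²) = √(3197.7518 + 1225) = √4422.7518 = 66.503773
L = 6 × 66.503773 = 399.022638
V = π·1.25² × L = 4.908739 × 399.022638 = 1958.697795

L=399.023 V=1958.698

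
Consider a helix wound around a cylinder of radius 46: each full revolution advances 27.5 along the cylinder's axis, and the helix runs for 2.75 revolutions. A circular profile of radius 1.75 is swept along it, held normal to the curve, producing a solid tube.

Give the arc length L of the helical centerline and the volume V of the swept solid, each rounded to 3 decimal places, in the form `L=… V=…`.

2πR = 2π·46 = 289.026524
per-turn = √(289.026524² + 27.5²) = √(83536.3317 + 756.25) = √84292.5817 = 290.331847
L = 2.75 × 290.331847 = 798.412581
V = π·1.75² × L = 9.621128 × 798.412581 = 7681.629236

L=798.413 V=7681.629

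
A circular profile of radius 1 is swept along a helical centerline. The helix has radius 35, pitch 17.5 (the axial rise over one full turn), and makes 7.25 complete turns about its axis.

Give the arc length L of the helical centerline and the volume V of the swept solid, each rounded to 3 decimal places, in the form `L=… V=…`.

L=1599.399 V=5024.659

2πR = 2π·35 = 219.911486
per-turn = √(219.911486² + 17.5²) = √(48361.0616 + 306.25) = √48667.3116 = 220.606690
L = 7.25 × 220.606690 = 1599.398501
V = π·1² × L = 3.141593 × 1599.398501 = 5024.658580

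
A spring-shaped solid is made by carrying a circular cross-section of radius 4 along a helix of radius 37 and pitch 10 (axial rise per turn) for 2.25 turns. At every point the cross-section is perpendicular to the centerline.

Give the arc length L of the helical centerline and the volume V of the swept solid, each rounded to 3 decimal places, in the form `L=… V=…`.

L=523.559 V=26316.939

2πR = 2π·37 = 232.477856
per-turn = √(232.477856² + 10²) = √(54045.9537 + 100) = √54145.9537 = 232.692831
L = 2.25 × 232.692831 = 523.558870
V = π·4² × L = 50.265482 × 523.558870 = 26316.939208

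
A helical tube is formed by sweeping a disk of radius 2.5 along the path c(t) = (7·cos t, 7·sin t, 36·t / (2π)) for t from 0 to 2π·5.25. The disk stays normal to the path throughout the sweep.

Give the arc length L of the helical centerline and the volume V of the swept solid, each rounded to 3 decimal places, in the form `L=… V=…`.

2πR = 2π·7 = 43.982297
per-turn = √(43.982297² + 36²) = √(1934.4425 + 1296) = √3230.4425 = 56.836981
L = 5.25 × 56.836981 = 298.394153
V = π·2.5² × L = 19.634954 × 298.394153 = 5858.955488

L=298.394 V=5858.955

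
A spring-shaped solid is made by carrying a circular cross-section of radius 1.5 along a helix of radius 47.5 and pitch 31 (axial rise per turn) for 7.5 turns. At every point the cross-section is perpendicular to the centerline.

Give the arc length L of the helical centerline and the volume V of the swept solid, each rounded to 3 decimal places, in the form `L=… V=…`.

L=2250.427 V=15907.333

2πR = 2π·47.5 = 298.451302
per-turn = √(298.451302² + 31²) = √(89073.1797 + 961) = √90034.1797 = 300.056961
L = 7.5 × 300.056961 = 2250.427206
V = π·1.5² × L = 7.068583 × 2250.427206 = 15907.332550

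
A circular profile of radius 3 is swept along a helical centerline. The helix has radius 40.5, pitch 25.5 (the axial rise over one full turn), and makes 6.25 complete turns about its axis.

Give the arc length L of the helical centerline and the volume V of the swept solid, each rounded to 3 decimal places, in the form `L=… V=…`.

L=1598.397 V=45193.602

2πR = 2π·40.5 = 254.469005
per-turn = √(254.469005² + 25.5²) = √(64754.4745 + 650.25) = √65404.7245 = 255.743474
L = 6.25 × 255.743474 = 1598.396712
V = π·3² × L = 28.274334 × 1598.396712 = 45193.602319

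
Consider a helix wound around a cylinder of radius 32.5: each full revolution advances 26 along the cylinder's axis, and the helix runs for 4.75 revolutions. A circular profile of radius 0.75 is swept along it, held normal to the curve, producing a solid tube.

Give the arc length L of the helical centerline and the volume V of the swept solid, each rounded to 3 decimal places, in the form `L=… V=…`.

L=977.797 V=1727.911

2πR = 2π·32.5 = 204.203522
per-turn = √(204.203522² + 26²) = √(41699.0786 + 676) = √42375.0786 = 205.852079
L = 4.75 × 205.852079 = 977.797377
V = π·0.75² × L = 1.767146 × 977.797377 = 1727.910594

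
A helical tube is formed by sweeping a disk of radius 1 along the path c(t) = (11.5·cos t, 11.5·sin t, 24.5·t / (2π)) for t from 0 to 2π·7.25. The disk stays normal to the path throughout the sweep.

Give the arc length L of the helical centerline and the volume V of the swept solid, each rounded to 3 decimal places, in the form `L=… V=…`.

L=553.155 V=1737.788

2πR = 2π·11.5 = 72.256631
per-turn = √(72.256631² + 24.5²) = √(5221.0207 + 600.25) = √5821.2707 = 76.297252
L = 7.25 × 76.297252 = 553.155080
V = π·1² × L = 3.141593 × 553.155080 = 1737.787936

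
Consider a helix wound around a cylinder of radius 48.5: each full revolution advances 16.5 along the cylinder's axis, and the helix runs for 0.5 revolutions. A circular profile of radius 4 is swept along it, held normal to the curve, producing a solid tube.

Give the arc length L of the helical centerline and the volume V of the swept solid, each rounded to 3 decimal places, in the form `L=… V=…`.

2πR = 2π·48.5 = 304.734487
per-turn = √(304.734487² + 16.5²) = √(92863.1078 + 272.25) = √93135.3578 = 305.180861
L = 0.5 × 305.180861 = 152.590430
V = π·4² × L = 50.265482 × 152.590430 = 7670.031603

L=152.590 V=7670.032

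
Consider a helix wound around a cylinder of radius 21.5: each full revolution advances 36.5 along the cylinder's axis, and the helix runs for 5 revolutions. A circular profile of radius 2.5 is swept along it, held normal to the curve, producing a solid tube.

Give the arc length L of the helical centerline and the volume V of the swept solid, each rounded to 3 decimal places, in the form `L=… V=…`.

L=699.663 V=13737.856

2πR = 2π·21.5 = 135.088484
per-turn = √(135.088484² + 36.5²) = √(18248.8985 + 1332.25) = √19581.1485 = 139.932657
L = 5 × 139.932657 = 699.663286
V = π·2.5² × L = 19.634954 × 699.663286 = 13737.856491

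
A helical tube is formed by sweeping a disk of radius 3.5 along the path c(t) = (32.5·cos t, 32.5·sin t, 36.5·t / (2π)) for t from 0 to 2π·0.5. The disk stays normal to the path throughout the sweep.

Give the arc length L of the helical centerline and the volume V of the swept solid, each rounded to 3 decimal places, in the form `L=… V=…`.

2πR = 2π·32.5 = 204.203522
per-turn = √(204.203522² + 36.5²) = √(41699.0786 + 1332.25) = √43031.3286 = 207.439940
L = 0.5 × 207.439940 = 103.719970
V = π·3.5² × L = 38.484510 × 103.719970 = 3991.612218

L=103.720 V=3991.612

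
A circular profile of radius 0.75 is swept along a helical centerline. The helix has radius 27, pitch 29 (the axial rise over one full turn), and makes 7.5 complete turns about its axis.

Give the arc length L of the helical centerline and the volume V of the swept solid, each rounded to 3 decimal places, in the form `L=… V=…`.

2πR = 2π·27 = 169.646003
per-turn = √(169.646003² + 29²) = √(28779.7664 + 841) = √29620.7664 = 172.106846
L = 7.5 × 172.106846 = 1290.801345
V = π·0.75² × L = 1.767146 × 1290.801345 = 2281.034263

L=1290.801 V=2281.034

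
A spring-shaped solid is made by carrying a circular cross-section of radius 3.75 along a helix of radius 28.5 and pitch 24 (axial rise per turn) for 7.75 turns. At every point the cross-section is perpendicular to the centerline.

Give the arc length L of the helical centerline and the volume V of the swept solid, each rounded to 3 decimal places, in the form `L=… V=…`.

2πR = 2π·28.5 = 179.070781
per-turn = √(179.070781² + 24²) = √(32066.3447 + 576) = √32642.3447 = 180.671926
L = 7.75 × 180.671926 = 1400.207423
V = π·3.75² × L = 44.178647 × 1400.207423 = 61859.269052

L=1400.207 V=61859.269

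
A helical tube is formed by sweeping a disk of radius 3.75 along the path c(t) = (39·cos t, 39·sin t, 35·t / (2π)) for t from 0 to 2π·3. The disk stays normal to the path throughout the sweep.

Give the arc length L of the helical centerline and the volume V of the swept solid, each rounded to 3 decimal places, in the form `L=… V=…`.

2πR = 2π·39 = 245.044227
per-turn = √(245.044227² + 35²) = √(60046.6732 + 1225) = √61271.6732 = 247.531156
L = 3 × 247.531156 = 742.593468
V = π·3.75² × L = 44.178647 × 742.593468 = 32806.774454

L=742.593 V=32806.774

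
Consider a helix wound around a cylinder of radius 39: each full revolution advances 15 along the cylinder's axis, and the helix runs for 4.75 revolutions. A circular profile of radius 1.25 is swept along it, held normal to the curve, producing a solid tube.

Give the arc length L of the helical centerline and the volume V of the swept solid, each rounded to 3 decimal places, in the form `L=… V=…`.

2πR = 2π·39 = 245.044227
per-turn = √(245.044227² + 15²) = √(60046.6732 + 225) = √60271.6732 = 245.502899
L = 4.75 × 245.502899 = 1166.138768
V = π·1.25² × L = 4.908739 × 1166.138768 = 5724.270291

L=1166.139 V=5724.270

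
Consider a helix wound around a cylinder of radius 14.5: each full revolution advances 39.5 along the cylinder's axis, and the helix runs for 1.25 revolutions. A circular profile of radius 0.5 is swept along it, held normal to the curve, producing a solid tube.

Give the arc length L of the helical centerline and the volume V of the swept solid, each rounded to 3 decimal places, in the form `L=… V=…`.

2πR = 2π·14.5 = 91.106187
per-turn = √(91.106187² + 39.5²) = √(8300.3373 + 1560.25) = √9860.5873 = 99.300490
L = 1.25 × 99.300490 = 124.125612
V = π·0.5² × L = 0.785398 × 124.125612 = 97.488028

L=124.126 V=97.488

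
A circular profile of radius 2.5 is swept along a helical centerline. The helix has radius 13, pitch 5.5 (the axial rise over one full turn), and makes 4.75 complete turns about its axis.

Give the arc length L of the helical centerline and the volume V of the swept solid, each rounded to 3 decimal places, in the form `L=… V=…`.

L=388.865 V=7635.351

2πR = 2π·13 = 81.681409
per-turn = √(81.681409² + 5.5²) = √(6671.8526 + 30.25) = √6702.1026 = 81.866370
L = 4.75 × 81.866370 = 388.865259
V = π·2.5² × L = 19.634954 × 388.865259 = 7635.351498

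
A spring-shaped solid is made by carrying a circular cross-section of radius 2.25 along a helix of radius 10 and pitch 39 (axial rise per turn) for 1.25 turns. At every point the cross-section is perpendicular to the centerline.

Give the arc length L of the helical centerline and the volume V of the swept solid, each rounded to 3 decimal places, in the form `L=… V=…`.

2πR = 2π·10 = 62.831853
per-turn = √(62.831853² + 39²) = √(3947.8418 + 1521) = √5468.8418 = 73.951618
L = 1.25 × 73.951618 = 92.439522
V = π·2.25² × L = 15.904313 × 92.439522 = 1470.187076

L=92.440 V=1470.187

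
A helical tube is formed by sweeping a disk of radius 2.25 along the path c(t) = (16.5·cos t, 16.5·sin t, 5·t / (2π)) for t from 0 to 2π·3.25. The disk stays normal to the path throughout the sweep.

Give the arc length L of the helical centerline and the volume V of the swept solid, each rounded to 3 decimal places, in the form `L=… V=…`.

L=337.327 V=5364.961

2πR = 2π·16.5 = 103.672558
per-turn = √(103.672558² + 5²) = √(10747.9992 + 25) = √10772.9992 = 103.793059
L = 3.25 × 103.793059 = 337.327443
V = π·2.25² × L = 15.904313 × 337.327443 = 5364.961177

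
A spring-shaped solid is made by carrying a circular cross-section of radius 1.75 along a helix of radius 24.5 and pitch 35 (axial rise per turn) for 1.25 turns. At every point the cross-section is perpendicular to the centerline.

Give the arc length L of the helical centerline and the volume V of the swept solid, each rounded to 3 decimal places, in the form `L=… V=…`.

L=197.333 V=1898.571

2πR = 2π·24.5 = 153.938040
per-turn = √(153.938040² + 35²) = √(23696.9202 + 1225) = √24921.9202 = 157.866780
L = 1.25 × 157.866780 = 197.333475
V = π·1.75² × L = 9.621128 × 197.333475 = 1898.570521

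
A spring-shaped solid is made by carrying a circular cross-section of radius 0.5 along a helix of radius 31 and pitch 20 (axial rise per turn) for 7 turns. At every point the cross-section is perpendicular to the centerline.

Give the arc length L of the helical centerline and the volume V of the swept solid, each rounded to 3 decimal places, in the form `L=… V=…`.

2πR = 2π·31 = 194.778745
per-turn = √(194.778745² + 20²) = √(37938.7593 + 400) = √38338.7593 = 195.802858
L = 7 × 195.802858 = 1370.620008
V = π·0.5² × L = 0.785398 × 1370.620008 = 1076.482437

L=1370.620 V=1076.482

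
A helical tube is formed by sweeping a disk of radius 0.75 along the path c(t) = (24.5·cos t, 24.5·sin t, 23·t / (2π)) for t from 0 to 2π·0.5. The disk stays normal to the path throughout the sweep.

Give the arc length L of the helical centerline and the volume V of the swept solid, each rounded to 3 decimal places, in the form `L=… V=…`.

L=77.823 V=137.525

2πR = 2π·24.5 = 153.938040
per-turn = √(153.938040² + 23²) = √(23696.9202 + 529) = √24225.9202 = 155.646780
L = 0.5 × 155.646780 = 77.823390
V = π·0.75² × L = 1.767146 × 77.823390 = 137.525282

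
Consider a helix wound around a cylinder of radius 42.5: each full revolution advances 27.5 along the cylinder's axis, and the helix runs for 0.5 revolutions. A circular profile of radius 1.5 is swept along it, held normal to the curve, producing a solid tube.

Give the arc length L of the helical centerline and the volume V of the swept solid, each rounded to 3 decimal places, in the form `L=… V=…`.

L=134.224 V=948.772

2πR = 2π·42.5 = 267.035376
per-turn = √(267.035376² + 27.5²) = √(71307.8918 + 756.25) = √72064.1418 = 268.447652
L = 0.5 × 268.447652 = 134.223826
V = π·1.5² × L = 7.068583 × 134.223826 = 948.772317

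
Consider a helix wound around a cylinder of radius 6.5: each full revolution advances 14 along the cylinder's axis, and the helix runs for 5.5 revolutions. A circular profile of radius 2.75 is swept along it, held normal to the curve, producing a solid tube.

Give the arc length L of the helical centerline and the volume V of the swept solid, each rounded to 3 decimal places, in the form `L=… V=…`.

2πR = 2π·6.5 = 40.840704
per-turn = √(40.840704² + 14²) = √(1667.9631 + 196) = √1863.9631 = 43.173639
L = 5.5 × 43.173639 = 237.455017
V = π·2.75² × L = 23.758294 × 237.455017 = 5641.526211

L=237.455 V=5641.526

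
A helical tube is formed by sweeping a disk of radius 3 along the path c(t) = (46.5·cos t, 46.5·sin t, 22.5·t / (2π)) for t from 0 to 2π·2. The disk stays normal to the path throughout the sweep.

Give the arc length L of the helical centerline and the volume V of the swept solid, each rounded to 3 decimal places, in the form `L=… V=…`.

L=586.066 V=16570.637

2πR = 2π·46.5 = 292.168117
per-turn = √(292.168117² + 22.5²) = √(85362.2085 + 506.25) = √85868.4585 = 293.033204
L = 2 × 293.033204 = 586.066407
V = π·3² × L = 28.274334 × 586.066407 = 16570.637279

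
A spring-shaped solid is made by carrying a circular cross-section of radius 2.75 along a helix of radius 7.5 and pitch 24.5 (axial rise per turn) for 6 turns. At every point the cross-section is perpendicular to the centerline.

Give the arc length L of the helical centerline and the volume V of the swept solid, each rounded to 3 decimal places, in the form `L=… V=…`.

2πR = 2π·7.5 = 47.123890
per-turn = √(47.123890² + 24.5²) = √(2220.6610 + 600.25) = √2820.9110 = 53.112249
L = 6 × 53.112249 = 318.673494
V = π·2.75² × L = 23.758294 × 318.673494 = 7571.138697

L=318.673 V=7571.139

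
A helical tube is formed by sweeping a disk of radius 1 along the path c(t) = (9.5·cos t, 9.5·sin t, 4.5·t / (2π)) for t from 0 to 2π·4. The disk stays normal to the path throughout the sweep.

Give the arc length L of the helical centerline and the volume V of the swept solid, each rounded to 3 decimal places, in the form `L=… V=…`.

L=239.439 V=752.218

2πR = 2π·9.5 = 59.690260
per-turn = √(59.690260² + 4.5²) = √(3562.9272 + 20.25) = √3583.1772 = 59.859646
L = 4 × 59.859646 = 239.438583
V = π·1² × L = 3.141593 × 239.438583 = 752.218493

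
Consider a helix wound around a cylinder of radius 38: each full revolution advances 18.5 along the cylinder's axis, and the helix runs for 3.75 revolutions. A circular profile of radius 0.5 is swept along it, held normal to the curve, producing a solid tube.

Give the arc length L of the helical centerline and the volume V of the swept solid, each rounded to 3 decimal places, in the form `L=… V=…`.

2πR = 2π·38 = 238.761042
per-turn = √(238.761042² + 18.5²) = √(57006.8350 + 342.25) = √57349.0850 = 239.476690
L = 3.75 × 239.476690 = 898.037587
V = π·0.5² × L = 0.785398 × 898.037587 = 705.317072

L=898.038 V=705.317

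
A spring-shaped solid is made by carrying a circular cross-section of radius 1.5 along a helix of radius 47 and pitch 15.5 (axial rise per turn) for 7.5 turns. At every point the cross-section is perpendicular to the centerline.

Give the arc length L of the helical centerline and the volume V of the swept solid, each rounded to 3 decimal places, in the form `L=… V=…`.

2πR = 2π·47 = 295.309709
per-turn = √(295.309709² + 15.5²) = √(87207.8245 + 240.25) = √87448.0745 = 295.716206
L = 7.5 × 295.716206 = 2217.871545
V = π·1.5² × L = 7.068583 × 2217.871545 = 15677.210143

L=2217.872 V=15677.210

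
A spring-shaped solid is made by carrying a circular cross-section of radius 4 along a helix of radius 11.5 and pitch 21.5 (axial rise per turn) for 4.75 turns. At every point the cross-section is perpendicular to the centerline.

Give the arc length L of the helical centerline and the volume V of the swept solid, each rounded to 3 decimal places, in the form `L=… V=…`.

2πR = 2π·11.5 = 72.256631
per-turn = √(72.256631² + 21.5²) = √(5221.0207 + 462.25) = √5683.2707 = 75.387471
L = 4.75 × 75.387471 = 358.090485
V = π·4² × L = 50.265482 × 358.090485 = 17999.591017

L=358.090 V=17999.591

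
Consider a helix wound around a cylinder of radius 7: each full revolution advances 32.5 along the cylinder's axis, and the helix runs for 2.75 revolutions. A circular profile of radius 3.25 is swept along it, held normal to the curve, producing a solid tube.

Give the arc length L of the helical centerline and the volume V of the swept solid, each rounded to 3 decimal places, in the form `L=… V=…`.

2πR = 2π·7 = 43.982297
per-turn = √(43.982297² + 32.5²) = √(1934.4425 + 1056.25) = √2990.6925 = 54.687224
L = 2.75 × 54.687224 = 150.389866
V = π·3.25² × L = 33.183072 × 150.389866 = 4990.397807

L=150.390 V=4990.398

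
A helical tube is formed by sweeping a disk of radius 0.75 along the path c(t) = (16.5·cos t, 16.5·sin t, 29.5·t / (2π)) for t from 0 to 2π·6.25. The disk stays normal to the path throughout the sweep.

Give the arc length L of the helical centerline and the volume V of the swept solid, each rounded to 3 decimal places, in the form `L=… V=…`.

L=673.675 V=1190.482

2πR = 2π·16.5 = 103.672558
per-turn = √(103.672558² + 29.5²) = √(10747.9992 + 870.25) = √11618.2492 = 107.787983
L = 6.25 × 107.787983 = 673.674891
V = π·0.75² × L = 1.767146 × 673.674891 = 1190.481800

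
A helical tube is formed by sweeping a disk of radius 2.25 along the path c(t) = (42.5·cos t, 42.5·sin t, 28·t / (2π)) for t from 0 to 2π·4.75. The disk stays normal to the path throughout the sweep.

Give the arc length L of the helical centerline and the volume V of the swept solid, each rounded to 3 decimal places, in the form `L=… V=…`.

2πR = 2π·42.5 = 267.035376
per-turn = √(267.035376² + 28²) = √(71307.8918 + 784) = √72091.8918 = 268.499333
L = 4.75 × 268.499333 = 1275.371832
V = π·2.25² × L = 15.904313 × 1275.371832 = 20283.912556

L=1275.372 V=20283.913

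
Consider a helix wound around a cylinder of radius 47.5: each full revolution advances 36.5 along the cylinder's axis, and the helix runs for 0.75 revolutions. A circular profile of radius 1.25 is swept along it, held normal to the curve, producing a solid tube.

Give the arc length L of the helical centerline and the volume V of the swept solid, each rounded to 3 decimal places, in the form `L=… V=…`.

2πR = 2π·47.5 = 298.451302
per-turn = √(298.451302² + 36.5²) = √(89073.1797 + 1332.25) = √90405.4297 = 300.674957
L = 0.75 × 300.674957 = 225.506218
V = π·1.25² × L = 4.908739 × 225.506218 = 1106.951058

L=225.506 V=1106.951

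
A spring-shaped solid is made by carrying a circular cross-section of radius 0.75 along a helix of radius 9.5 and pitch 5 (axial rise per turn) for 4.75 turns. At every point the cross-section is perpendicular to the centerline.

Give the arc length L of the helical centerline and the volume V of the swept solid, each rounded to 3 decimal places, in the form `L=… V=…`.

L=284.522 V=502.791

2πR = 2π·9.5 = 59.690260
per-turn = √(59.690260² + 5²) = √(3562.9272 + 25) = √3587.9272 = 59.899309
L = 4.75 × 59.899309 = 284.521717
V = π·0.75² × L = 1.767146 × 284.521717 = 502.791376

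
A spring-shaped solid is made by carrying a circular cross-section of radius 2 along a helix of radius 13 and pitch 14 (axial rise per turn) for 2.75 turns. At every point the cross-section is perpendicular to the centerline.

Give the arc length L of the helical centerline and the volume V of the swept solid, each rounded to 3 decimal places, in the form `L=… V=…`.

2πR = 2π·13 = 81.681409
per-turn = √(81.681409² + 14²) = √(6671.8526 + 196) = √6867.8526 = 82.872508
L = 2.75 × 82.872508 = 227.899397
V = π·2² × L = 12.566371 × 227.899397 = 2863.868284

L=227.899 V=2863.868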